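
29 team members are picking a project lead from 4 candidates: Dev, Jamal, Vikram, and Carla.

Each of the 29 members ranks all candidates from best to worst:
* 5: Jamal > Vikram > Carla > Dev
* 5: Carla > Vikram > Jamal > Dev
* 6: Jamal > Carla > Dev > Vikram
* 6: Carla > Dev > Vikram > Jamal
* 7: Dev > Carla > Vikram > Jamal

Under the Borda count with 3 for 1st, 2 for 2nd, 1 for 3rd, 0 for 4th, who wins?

Dev: 5×0 + 5×0 + 6×1 + 6×2 + 7×3 = 39
Jamal: 5×3 + 5×1 + 6×3 + 6×0 + 7×0 = 38
Vikram: 5×2 + 5×2 + 6×0 + 6×1 + 7×1 = 33
Carla: 5×1 + 5×3 + 6×2 + 6×3 + 7×2 = 64

Carla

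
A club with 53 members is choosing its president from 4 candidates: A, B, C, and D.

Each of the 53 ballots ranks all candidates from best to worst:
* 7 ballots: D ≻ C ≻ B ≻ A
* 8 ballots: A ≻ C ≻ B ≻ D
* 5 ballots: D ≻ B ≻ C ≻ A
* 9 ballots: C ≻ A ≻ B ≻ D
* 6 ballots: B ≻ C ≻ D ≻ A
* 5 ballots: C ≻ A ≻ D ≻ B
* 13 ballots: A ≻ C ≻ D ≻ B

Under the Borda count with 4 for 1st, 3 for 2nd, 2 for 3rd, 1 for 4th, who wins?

A: 7×1 + 8×4 + 5×1 + 9×3 + 6×1 + 5×3 + 13×4 = 144
B: 7×2 + 8×2 + 5×3 + 9×2 + 6×4 + 5×1 + 13×1 = 105
C: 7×3 + 8×3 + 5×2 + 9×4 + 6×3 + 5×4 + 13×3 = 168
D: 7×4 + 8×1 + 5×4 + 9×1 + 6×2 + 5×2 + 13×2 = 113

C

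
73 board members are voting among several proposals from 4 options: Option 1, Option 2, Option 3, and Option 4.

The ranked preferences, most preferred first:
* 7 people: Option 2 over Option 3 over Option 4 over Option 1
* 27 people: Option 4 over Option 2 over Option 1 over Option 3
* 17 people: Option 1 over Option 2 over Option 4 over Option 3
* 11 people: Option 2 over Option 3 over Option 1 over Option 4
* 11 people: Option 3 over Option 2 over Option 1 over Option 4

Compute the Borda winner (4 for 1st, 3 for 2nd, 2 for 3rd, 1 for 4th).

Option 1: 7×1 + 27×2 + 17×4 + 11×2 + 11×2 = 173
Option 2: 7×4 + 27×3 + 17×3 + 11×4 + 11×3 = 237
Option 3: 7×3 + 27×1 + 17×1 + 11×3 + 11×4 = 142
Option 4: 7×2 + 27×4 + 17×2 + 11×1 + 11×1 = 178

Option 2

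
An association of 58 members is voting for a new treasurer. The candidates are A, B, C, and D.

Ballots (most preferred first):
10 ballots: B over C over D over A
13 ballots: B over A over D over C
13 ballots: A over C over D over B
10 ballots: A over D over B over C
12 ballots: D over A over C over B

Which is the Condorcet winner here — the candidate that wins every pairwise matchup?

A

A vs B: 35–23
A vs C: 48–10
A vs D: 36–22
A beats every other candidate.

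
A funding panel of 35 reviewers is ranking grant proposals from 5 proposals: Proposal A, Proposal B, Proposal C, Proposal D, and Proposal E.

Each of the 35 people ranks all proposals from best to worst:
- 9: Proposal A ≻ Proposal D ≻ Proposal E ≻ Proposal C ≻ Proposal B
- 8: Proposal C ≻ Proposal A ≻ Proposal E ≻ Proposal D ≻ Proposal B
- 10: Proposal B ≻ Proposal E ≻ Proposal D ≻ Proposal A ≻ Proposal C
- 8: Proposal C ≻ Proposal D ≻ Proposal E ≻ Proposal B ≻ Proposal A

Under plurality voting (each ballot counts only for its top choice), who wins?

Proposal C

First-place votes: Proposal A 9, Proposal B 10, Proposal C 16, Proposal D 0, Proposal E 0.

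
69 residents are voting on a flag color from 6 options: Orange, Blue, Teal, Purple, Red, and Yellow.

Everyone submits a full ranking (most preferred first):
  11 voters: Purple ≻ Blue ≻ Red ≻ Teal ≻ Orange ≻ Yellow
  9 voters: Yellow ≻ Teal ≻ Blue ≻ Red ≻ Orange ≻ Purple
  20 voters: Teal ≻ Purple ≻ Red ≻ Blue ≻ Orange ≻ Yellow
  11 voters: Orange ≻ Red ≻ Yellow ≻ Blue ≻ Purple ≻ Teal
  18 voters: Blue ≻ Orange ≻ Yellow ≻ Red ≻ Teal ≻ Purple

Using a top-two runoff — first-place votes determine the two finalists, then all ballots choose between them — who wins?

Blue

Round 1 first-place votes: Orange 11, Blue 18, Teal 20, Purple 11, Red 0, Yellow 9. Teal and Blue advance.
Runoff: Teal is ranked above Blue on 29 ballots, Blue above Teal on 40.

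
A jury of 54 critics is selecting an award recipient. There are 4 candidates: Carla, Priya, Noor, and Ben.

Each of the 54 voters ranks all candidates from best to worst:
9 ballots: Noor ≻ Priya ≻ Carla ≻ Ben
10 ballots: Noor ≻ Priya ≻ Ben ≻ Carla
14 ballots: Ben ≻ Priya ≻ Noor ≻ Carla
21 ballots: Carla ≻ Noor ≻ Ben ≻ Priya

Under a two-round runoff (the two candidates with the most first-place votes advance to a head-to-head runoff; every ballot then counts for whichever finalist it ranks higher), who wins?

Noor

Round 1 first-place votes: Carla 21, Priya 0, Noor 19, Ben 14. Carla and Noor advance.
Runoff: Carla is ranked above Noor on 21 ballots, Noor above Carla on 33.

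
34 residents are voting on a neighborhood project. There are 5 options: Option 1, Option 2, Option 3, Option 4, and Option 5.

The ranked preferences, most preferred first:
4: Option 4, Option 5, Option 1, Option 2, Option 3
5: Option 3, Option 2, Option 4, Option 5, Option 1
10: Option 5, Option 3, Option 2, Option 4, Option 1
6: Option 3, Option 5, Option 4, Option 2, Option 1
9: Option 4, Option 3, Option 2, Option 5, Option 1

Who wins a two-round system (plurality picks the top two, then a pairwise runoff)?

Option 3

Round 1 first-place votes: Option 1 0, Option 2 0, Option 3 11, Option 4 13, Option 5 10. Option 4 and Option 3 advance.
Runoff: Option 4 is ranked above Option 3 on 13 ballots, Option 3 above Option 4 on 21.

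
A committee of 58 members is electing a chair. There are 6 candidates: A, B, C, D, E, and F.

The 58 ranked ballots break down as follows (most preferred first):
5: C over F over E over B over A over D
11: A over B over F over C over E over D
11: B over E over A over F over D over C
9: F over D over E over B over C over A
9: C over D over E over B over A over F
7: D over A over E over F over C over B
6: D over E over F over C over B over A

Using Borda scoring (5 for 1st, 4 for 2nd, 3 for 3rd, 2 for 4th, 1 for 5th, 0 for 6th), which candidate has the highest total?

A: 5×1 + 11×5 + 11×3 + 9×0 + 9×1 + 7×4 + 6×0 = 130
B: 5×2 + 11×4 + 11×5 + 9×2 + 9×2 + 7×0 + 6×1 = 151
C: 5×5 + 11×2 + 11×0 + 9×1 + 9×5 + 7×1 + 6×2 = 120
D: 5×0 + 11×0 + 11×1 + 9×4 + 9×4 + 7×5 + 6×5 = 148
E: 5×3 + 11×1 + 11×4 + 9×3 + 9×3 + 7×3 + 6×4 = 169
F: 5×4 + 11×3 + 11×2 + 9×5 + 9×0 + 7×2 + 6×3 = 152

E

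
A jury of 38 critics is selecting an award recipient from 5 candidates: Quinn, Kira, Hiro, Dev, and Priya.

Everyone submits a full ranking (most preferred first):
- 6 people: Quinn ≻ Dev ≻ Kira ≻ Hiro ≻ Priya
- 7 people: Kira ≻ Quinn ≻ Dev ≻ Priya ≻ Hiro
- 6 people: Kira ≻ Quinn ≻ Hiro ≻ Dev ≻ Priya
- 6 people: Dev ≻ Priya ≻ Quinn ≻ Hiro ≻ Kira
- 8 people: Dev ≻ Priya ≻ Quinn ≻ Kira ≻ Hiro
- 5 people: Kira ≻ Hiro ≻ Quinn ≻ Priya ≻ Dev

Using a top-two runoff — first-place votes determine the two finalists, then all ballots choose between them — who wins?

Round 1 first-place votes: Quinn 6, Kira 18, Hiro 0, Dev 14, Priya 0. Kira and Dev advance.
Runoff: Kira is ranked above Dev on 18 ballots, Dev above Kira on 20.

Dev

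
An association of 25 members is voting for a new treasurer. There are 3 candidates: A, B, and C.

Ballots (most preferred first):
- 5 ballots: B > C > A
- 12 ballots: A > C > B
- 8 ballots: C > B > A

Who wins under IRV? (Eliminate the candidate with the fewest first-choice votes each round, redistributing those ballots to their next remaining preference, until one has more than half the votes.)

C

Round 1: A 12, B 5, C 8. B eliminated.
Round 2: A 12, C 13. C has a majority (≥13).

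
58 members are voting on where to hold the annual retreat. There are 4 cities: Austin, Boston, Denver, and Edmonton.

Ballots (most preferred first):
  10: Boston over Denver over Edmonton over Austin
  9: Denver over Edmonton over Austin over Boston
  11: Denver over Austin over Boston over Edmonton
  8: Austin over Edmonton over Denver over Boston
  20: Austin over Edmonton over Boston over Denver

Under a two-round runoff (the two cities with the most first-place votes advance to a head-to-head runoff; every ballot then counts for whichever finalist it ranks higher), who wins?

Denver

Round 1 first-place votes: Austin 28, Boston 10, Denver 20, Edmonton 0. Austin and Denver advance.
Runoff: Austin is ranked above Denver on 28 ballots, Denver above Austin on 30.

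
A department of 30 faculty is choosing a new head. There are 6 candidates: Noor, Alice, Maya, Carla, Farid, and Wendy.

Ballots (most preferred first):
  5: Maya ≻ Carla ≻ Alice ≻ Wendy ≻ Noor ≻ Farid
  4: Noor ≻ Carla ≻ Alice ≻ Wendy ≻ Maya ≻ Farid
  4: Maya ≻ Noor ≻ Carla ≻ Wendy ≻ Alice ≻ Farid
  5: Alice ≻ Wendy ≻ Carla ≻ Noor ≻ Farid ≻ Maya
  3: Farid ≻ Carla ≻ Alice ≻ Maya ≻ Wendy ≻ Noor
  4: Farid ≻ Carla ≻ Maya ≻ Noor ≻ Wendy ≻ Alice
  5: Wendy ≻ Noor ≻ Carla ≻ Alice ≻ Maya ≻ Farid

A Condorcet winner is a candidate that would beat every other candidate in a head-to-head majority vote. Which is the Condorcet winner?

Carla vs Noor: 17–13
Carla vs Alice: 25–5
Carla vs Maya: 21–9
Carla vs Farid: 23–7
Carla vs Wendy: 20–10
Carla beats every other candidate.

Carla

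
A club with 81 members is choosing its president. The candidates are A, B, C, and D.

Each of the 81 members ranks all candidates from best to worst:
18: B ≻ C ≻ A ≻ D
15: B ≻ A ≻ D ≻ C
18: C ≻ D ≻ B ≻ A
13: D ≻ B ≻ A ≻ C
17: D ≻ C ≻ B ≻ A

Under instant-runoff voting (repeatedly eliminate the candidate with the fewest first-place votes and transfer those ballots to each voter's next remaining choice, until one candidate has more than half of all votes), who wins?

D

Round 1: A 0, B 33, C 18, D 30. A eliminated.
Round 2: B 33, C 18, D 30. C eliminated.
Round 3: B 33, D 48. D has a majority (≥41).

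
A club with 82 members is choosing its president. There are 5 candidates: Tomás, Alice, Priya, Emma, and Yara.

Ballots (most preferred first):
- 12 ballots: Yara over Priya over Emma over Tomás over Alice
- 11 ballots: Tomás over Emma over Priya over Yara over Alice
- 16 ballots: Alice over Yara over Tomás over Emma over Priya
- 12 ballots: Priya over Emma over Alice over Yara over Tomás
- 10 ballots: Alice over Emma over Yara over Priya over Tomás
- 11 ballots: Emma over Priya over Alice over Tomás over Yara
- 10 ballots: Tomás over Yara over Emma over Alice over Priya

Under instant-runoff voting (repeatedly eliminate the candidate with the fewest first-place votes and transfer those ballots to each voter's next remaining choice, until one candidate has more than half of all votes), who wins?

Priya

Round 1: Tomás 21, Alice 26, Priya 12, Emma 11, Yara 12. Emma eliminated.
Round 2: Tomás 21, Alice 26, Priya 23, Yara 12. Yara eliminated.
Round 3: Tomás 21, Alice 26, Priya 35. Tomás eliminated.
Round 4: Alice 36, Priya 46. Priya has a majority (≥42).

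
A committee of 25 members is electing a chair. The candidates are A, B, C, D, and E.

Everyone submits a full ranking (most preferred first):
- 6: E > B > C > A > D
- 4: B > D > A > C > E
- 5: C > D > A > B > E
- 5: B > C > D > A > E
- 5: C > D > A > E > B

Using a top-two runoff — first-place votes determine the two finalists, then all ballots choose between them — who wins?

B

Round 1 first-place votes: A 0, B 9, C 10, D 0, E 6. C and B advance.
Runoff: C is ranked above B on 10 ballots, B above C on 15.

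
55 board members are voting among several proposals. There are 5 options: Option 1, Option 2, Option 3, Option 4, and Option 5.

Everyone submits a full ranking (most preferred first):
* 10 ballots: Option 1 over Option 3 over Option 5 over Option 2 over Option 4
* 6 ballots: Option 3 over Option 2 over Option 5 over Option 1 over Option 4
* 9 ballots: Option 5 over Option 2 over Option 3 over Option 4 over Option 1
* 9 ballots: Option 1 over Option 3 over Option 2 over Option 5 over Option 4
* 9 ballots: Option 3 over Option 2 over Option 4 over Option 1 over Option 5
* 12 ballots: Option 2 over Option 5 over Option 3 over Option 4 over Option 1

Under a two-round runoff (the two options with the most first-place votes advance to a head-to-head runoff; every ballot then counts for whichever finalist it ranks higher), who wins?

Round 1 first-place votes: Option 1 19, Option 2 12, Option 3 15, Option 4 0, Option 5 9. Option 1 and Option 3 advance.
Runoff: Option 1 is ranked above Option 3 on 19 ballots, Option 3 above Option 1 on 36.

Option 3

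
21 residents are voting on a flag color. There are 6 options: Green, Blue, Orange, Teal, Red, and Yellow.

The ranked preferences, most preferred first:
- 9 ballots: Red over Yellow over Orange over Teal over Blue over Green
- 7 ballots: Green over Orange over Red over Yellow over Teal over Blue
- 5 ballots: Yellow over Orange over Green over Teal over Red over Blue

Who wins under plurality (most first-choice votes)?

Red

First-place votes: Green 7, Blue 0, Orange 0, Teal 0, Red 9, Yellow 5.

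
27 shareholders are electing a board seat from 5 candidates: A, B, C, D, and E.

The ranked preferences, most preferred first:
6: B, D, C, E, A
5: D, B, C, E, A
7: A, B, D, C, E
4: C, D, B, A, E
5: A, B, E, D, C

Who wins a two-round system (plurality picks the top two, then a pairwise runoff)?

B

Round 1 first-place votes: A 12, B 6, C 4, D 5, E 0. A and B advance.
Runoff: A is ranked above B on 12 ballots, B above A on 15.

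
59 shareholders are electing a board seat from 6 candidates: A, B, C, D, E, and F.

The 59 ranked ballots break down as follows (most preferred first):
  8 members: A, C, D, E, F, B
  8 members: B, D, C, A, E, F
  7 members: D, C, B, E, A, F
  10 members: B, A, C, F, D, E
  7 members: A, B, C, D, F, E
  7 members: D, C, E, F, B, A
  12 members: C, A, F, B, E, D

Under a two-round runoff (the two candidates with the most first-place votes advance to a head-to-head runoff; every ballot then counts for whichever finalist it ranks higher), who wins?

B

Round 1 first-place votes: A 15, B 18, C 12, D 14, E 0, F 0. B and A advance.
Runoff: B is ranked above A on 32 ballots, A above B on 27.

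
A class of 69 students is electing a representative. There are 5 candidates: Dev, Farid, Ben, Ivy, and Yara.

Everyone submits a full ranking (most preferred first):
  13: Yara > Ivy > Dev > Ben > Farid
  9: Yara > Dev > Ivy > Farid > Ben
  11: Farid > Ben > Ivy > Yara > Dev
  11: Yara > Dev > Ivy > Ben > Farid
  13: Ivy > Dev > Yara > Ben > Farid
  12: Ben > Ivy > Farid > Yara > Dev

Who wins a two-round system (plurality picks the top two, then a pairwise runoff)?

Ivy

Round 1 first-place votes: Dev 0, Farid 11, Ben 12, Ivy 13, Yara 33. Yara and Ivy advance.
Runoff: Yara is ranked above Ivy on 33 ballots, Ivy above Yara on 36.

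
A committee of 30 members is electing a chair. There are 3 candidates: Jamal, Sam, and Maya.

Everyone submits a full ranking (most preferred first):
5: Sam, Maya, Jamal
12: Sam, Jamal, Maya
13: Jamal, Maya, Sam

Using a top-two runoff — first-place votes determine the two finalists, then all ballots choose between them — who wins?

Round 1 first-place votes: Jamal 13, Sam 17, Maya 0. Sam and Jamal advance.
Runoff: Sam is ranked above Jamal on 17 ballots, Jamal above Sam on 13.

Sam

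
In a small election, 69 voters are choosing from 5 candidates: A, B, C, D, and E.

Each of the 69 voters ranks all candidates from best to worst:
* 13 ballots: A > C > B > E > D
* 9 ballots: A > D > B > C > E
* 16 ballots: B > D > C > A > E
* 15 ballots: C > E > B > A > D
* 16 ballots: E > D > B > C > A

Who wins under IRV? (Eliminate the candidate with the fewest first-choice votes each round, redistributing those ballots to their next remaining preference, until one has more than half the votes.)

A

Round 1: A 22, B 16, C 15, D 0, E 16. D eliminated.
Round 2: A 22, B 16, C 15, E 16. C eliminated.
Round 3: A 22, B 16, E 31. B eliminated.
Round 4: A 38, E 31. A has a majority (≥35).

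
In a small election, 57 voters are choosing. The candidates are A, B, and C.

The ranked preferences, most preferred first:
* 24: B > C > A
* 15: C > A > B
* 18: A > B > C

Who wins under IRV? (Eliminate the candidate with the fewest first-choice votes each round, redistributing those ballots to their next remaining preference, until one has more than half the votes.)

Round 1: A 18, B 24, C 15. C eliminated.
Round 2: A 33, B 24. A has a majority (≥29).

A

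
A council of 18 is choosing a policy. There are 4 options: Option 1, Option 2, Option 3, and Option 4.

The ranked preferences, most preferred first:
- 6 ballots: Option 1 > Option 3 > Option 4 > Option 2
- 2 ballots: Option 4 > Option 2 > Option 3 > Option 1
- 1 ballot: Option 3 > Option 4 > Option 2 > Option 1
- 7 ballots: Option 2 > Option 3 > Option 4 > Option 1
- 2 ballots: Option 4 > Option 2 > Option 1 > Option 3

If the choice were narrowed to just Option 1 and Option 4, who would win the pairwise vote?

Option 4

Option 1 is ranked above Option 4 on 6 ballots; Option 4 above Option 1 on 12.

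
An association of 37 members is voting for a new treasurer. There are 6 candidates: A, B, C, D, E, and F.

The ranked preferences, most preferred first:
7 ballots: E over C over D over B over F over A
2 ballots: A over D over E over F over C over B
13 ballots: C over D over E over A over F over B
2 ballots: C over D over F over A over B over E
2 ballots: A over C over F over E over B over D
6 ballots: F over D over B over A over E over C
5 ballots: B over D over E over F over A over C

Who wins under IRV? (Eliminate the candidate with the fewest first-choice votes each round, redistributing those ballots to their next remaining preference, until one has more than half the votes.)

Round 1: A 4, B 5, C 15, D 0, E 7, F 6. D eliminated.
Round 2: A 4, B 5, C 15, E 7, F 6. A eliminated.
Round 3: B 5, C 17, E 9, F 6. B eliminated.
Round 4: C 17, E 14, F 6. F eliminated.
Round 5: C 17, E 20. E has a majority (≥19).

E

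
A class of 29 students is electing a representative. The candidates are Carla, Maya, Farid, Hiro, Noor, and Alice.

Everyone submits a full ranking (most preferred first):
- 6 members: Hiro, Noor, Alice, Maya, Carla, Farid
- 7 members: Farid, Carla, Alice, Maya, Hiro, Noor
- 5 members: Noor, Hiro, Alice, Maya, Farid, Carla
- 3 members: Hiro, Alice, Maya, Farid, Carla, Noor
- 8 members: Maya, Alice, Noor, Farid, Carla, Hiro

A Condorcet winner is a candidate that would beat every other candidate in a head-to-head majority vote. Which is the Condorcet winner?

Alice vs Carla: 22–7
Alice vs Maya: 21–8
Alice vs Farid: 22–7
Alice vs Hiro: 15–14
Alice vs Noor: 18–11
Alice beats every other candidate.

Alice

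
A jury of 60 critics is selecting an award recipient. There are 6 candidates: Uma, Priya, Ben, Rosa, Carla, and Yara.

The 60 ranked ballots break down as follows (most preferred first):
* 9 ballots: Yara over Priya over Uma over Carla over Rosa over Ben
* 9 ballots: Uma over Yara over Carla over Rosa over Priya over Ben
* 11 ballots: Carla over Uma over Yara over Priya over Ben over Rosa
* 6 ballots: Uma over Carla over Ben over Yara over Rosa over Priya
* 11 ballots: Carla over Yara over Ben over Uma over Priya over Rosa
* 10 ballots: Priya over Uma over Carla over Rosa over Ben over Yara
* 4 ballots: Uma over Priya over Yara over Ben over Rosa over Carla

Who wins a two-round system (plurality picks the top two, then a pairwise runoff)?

Uma

Round 1 first-place votes: Uma 19, Priya 10, Ben 0, Rosa 0, Carla 22, Yara 9. Carla and Uma advance.
Runoff: Carla is ranked above Uma on 22 ballots, Uma above Carla on 38.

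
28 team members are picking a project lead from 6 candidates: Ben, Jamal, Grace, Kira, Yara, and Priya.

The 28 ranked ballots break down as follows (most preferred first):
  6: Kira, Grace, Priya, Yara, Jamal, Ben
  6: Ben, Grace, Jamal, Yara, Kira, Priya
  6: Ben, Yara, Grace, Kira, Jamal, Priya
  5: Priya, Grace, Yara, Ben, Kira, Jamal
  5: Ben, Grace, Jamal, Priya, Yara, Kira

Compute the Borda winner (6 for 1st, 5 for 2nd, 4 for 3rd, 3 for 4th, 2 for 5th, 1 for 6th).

Ben: 6×1 + 6×6 + 6×6 + 5×3 + 5×6 = 123
Jamal: 6×2 + 6×4 + 6×2 + 5×1 + 5×4 = 73
Grace: 6×5 + 6×5 + 6×4 + 5×5 + 5×5 = 134
Kira: 6×6 + 6×2 + 6×3 + 5×2 + 5×1 = 81
Yara: 6×3 + 6×3 + 6×5 + 5×4 + 5×2 = 96
Priya: 6×4 + 6×1 + 6×1 + 5×6 + 5×3 = 81

Grace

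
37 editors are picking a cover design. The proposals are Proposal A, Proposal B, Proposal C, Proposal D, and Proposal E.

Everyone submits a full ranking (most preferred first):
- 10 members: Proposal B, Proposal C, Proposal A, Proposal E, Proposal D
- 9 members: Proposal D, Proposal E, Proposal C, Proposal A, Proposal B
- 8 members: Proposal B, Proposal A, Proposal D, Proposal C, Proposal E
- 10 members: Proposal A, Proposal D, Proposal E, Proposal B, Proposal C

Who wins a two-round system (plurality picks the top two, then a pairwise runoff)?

Round 1 first-place votes: Proposal A 10, Proposal B 18, Proposal C 0, Proposal D 9, Proposal E 0. Proposal B and Proposal A advance.
Runoff: Proposal B is ranked above Proposal A on 18 ballots, Proposal A above Proposal B on 19.

Proposal A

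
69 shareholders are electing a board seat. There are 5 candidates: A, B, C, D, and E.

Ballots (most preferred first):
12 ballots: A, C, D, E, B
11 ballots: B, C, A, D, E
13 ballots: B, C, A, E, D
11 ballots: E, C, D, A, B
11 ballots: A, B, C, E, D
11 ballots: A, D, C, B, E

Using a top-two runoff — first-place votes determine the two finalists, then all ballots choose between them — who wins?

Round 1 first-place votes: A 34, B 24, C 0, D 0, E 11. A and B advance.
Runoff: A is ranked above B on 45 ballots, B above A on 24.

A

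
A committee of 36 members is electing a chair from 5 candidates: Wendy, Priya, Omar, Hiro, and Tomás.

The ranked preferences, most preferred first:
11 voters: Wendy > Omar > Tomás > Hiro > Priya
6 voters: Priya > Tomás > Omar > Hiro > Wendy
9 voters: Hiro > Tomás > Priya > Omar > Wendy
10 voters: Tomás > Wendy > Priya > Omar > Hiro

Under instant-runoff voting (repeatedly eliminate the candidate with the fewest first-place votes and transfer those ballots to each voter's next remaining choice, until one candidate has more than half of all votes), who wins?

Tomás

Round 1: Wendy 11, Priya 6, Omar 0, Hiro 9, Tomás 10. Omar eliminated.
Round 2: Wendy 11, Priya 6, Hiro 9, Tomás 10. Priya eliminated.
Round 3: Wendy 11, Hiro 9, Tomás 16. Hiro eliminated.
Round 4: Wendy 11, Tomás 25. Tomás has a majority (≥19).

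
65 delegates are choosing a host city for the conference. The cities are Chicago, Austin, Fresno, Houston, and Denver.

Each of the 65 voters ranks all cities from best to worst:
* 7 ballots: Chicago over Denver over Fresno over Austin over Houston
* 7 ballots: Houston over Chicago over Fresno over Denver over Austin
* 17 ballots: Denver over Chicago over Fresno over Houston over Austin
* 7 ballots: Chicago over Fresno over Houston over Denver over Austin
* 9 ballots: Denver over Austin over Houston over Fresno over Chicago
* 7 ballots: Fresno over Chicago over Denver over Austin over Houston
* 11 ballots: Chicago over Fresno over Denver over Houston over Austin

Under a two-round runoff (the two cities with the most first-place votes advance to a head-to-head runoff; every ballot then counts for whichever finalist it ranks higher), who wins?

Round 1 first-place votes: Chicago 25, Austin 0, Fresno 7, Houston 7, Denver 26. Denver and Chicago advance.
Runoff: Denver is ranked above Chicago on 26 ballots, Chicago above Denver on 39.

Chicago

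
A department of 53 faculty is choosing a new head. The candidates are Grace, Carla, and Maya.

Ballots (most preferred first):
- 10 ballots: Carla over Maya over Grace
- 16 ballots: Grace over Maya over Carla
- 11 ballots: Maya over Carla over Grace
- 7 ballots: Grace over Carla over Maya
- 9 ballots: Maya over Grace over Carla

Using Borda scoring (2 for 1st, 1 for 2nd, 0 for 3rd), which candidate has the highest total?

Grace: 10×0 + 16×2 + 11×0 + 7×2 + 9×1 = 55
Carla: 10×2 + 16×0 + 11×1 + 7×1 + 9×0 = 38
Maya: 10×1 + 16×1 + 11×2 + 7×0 + 9×2 = 66

Maya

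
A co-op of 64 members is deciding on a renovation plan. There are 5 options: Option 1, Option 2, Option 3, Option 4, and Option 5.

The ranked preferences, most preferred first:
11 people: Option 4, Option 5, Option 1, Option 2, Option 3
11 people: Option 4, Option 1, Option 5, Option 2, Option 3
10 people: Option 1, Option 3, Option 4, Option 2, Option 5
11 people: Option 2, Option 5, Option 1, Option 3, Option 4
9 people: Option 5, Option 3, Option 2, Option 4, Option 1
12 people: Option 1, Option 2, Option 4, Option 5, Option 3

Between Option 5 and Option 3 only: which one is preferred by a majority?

Option 5 is ranked above Option 3 on 54 ballots; Option 3 above Option 5 on 10.

Option 5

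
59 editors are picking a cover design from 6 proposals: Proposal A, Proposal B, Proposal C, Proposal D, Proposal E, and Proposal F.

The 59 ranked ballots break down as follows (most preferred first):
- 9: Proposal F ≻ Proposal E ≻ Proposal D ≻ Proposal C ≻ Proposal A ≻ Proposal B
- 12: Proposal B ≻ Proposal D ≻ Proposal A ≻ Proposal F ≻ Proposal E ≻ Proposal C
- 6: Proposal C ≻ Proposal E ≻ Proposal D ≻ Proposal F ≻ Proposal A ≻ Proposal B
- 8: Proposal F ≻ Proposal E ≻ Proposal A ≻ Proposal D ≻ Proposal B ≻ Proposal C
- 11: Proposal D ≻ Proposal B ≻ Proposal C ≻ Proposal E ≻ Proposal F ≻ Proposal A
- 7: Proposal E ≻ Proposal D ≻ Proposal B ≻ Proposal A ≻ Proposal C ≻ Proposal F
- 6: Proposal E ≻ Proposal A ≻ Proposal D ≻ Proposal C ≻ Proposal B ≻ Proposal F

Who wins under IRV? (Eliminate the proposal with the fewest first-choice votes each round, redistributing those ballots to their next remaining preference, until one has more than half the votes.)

Round 1: Proposal A 0, Proposal B 12, Proposal C 6, Proposal D 11, Proposal E 13, Proposal F 17. Proposal A eliminated.
Round 2: Proposal B 12, Proposal C 6, Proposal D 11, Proposal E 13, Proposal F 17. Proposal C eliminated.
Round 3: Proposal B 12, Proposal D 11, Proposal E 19, Proposal F 17. Proposal D eliminated.
Round 4: Proposal B 23, Proposal E 19, Proposal F 17. Proposal F eliminated.
Round 5: Proposal B 23, Proposal E 36. Proposal E has a majority (≥30).

Proposal E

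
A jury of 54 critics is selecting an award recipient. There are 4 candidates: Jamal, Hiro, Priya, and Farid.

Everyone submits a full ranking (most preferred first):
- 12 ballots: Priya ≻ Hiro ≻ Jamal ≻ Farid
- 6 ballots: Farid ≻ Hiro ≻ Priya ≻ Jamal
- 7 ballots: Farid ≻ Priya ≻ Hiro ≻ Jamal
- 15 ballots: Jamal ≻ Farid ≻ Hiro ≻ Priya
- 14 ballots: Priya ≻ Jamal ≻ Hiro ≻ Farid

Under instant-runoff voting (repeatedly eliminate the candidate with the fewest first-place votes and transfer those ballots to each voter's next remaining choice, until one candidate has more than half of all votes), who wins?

Round 1: Jamal 15, Hiro 0, Priya 26, Farid 13. Hiro eliminated.
Round 2: Jamal 15, Priya 26, Farid 13. Farid eliminated.
Round 3: Jamal 15, Priya 39. Priya has a majority (≥28).

Priya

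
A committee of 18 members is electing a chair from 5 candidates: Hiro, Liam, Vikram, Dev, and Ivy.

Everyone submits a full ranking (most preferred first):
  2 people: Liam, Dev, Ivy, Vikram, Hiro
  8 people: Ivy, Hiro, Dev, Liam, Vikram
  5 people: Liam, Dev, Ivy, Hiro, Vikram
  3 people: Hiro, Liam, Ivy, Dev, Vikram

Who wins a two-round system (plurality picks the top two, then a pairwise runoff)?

Liam

Round 1 first-place votes: Hiro 3, Liam 7, Vikram 0, Dev 0, Ivy 8. Ivy and Liam advance.
Runoff: Ivy is ranked above Liam on 8 ballots, Liam above Ivy on 10.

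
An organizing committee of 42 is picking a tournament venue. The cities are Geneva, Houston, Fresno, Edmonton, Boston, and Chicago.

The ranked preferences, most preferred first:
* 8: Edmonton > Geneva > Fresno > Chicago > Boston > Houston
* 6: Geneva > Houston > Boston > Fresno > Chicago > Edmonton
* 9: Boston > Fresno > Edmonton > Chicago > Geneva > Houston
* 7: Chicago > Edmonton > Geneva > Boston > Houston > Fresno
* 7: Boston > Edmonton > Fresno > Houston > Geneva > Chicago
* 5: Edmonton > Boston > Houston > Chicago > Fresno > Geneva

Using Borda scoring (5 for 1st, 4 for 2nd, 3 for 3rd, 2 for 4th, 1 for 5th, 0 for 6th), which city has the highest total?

Geneva: 8×4 + 6×5 + 9×1 + 7×3 + 7×1 + 5×0 = 99
Houston: 8×0 + 6×4 + 9×0 + 7×1 + 7×2 + 5×3 = 60
Fresno: 8×3 + 6×2 + 9×4 + 7×0 + 7×3 + 5×1 = 98
Edmonton: 8×5 + 6×0 + 9×3 + 7×4 + 7×4 + 5×5 = 148
Boston: 8×1 + 6×3 + 9×5 + 7×2 + 7×5 + 5×4 = 140
Chicago: 8×2 + 6×1 + 9×2 + 7×5 + 7×0 + 5×2 = 85

Edmonton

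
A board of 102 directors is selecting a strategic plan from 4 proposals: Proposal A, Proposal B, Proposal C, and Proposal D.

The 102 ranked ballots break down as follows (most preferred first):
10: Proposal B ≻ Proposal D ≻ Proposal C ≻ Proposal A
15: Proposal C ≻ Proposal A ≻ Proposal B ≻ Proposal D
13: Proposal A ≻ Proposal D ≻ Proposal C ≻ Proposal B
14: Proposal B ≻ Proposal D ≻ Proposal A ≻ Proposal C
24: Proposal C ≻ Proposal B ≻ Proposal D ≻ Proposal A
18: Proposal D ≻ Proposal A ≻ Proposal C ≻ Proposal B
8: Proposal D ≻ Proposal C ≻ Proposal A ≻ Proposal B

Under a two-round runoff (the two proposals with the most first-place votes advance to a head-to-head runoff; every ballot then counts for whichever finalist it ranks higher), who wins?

Round 1 first-place votes: Proposal A 13, Proposal B 24, Proposal C 39, Proposal D 26. Proposal C and Proposal D advance.
Runoff: Proposal C is ranked above Proposal D on 39 ballots, Proposal D above Proposal C on 63.

Proposal D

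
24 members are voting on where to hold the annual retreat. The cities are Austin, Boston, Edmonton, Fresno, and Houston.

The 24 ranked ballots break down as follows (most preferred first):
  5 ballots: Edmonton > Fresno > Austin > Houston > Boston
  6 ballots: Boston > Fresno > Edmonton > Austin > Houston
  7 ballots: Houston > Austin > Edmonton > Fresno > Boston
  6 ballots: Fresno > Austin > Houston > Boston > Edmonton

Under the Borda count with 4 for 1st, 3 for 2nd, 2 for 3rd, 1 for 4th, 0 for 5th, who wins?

Fresno

Austin: 5×2 + 6×1 + 7×3 + 6×3 = 55
Boston: 5×0 + 6×4 + 7×0 + 6×1 = 30
Edmonton: 5×4 + 6×2 + 7×2 + 6×0 = 46
Fresno: 5×3 + 6×3 + 7×1 + 6×4 = 64
Houston: 5×1 + 6×0 + 7×4 + 6×2 = 45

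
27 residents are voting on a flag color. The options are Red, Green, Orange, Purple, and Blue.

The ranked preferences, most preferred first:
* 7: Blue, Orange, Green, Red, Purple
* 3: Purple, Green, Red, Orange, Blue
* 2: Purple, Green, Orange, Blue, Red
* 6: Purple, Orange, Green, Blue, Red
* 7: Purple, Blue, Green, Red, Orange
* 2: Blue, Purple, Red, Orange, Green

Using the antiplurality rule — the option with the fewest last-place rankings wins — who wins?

Last-place votes: Red 8, Green 2, Orange 7, Purple 7, Blue 3.

Green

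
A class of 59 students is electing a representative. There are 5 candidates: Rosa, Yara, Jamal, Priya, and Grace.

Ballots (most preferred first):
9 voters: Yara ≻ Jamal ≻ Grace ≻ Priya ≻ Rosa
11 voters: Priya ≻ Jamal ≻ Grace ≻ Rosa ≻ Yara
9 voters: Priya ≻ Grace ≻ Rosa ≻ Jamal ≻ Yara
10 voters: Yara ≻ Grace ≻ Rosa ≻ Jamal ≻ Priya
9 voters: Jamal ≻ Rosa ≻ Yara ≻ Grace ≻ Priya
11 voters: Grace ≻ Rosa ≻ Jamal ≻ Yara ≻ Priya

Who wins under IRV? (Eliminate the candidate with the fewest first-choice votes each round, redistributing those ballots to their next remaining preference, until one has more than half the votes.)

Yara

Round 1: Rosa 0, Yara 19, Jamal 9, Priya 20, Grace 11. Rosa eliminated.
Round 2: Yara 19, Jamal 9, Priya 20, Grace 11. Jamal eliminated.
Round 3: Yara 28, Priya 20, Grace 11. Grace eliminated.
Round 4: Yara 39, Priya 20. Yara has a majority (≥30).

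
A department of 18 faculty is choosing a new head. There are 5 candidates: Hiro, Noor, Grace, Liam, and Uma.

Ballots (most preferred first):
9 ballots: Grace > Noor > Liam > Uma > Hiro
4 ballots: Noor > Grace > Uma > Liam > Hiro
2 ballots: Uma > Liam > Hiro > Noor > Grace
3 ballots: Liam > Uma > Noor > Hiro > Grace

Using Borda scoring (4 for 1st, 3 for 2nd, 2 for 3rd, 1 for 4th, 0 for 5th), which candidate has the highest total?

Noor

Hiro: 9×0 + 4×0 + 2×2 + 3×1 = 7
Noor: 9×3 + 4×4 + 2×1 + 3×2 = 51
Grace: 9×4 + 4×3 + 2×0 + 3×0 = 48
Liam: 9×2 + 4×1 + 2×3 + 3×4 = 40
Uma: 9×1 + 4×2 + 2×4 + 3×3 = 34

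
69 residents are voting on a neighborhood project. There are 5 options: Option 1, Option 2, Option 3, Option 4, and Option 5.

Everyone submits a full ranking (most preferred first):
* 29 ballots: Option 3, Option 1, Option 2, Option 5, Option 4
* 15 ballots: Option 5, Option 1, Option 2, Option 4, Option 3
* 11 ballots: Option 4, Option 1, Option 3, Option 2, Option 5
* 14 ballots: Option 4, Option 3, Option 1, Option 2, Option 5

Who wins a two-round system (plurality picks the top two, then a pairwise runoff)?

Option 4

Round 1 first-place votes: Option 1 0, Option 2 0, Option 3 29, Option 4 25, Option 5 15. Option 3 and Option 4 advance.
Runoff: Option 3 is ranked above Option 4 on 29 ballots, Option 4 above Option 3 on 40.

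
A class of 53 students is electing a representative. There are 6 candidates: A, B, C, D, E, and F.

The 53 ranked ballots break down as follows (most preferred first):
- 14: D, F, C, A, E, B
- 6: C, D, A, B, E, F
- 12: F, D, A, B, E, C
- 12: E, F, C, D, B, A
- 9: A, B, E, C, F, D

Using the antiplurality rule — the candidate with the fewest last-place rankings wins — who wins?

E

Last-place votes: A 12, B 14, C 12, D 9, E 0, F 6.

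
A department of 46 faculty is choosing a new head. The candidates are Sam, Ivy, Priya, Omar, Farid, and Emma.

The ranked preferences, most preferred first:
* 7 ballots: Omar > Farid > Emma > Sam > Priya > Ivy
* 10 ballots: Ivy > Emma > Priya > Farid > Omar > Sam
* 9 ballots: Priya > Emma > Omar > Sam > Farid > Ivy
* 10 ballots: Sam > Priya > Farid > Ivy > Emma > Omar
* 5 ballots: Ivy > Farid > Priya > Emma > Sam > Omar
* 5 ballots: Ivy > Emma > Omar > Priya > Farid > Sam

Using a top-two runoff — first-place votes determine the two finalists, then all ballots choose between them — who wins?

Sam

Round 1 first-place votes: Sam 10, Ivy 20, Priya 9, Omar 7, Farid 0, Emma 0. Ivy and Sam advance.
Runoff: Ivy is ranked above Sam on 20 ballots, Sam above Ivy on 26.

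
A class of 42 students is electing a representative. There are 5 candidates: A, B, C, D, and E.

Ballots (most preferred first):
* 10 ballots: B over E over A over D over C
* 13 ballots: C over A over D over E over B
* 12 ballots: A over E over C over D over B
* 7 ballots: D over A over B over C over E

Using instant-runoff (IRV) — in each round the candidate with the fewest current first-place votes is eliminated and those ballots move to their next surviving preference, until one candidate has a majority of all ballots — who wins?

A

Round 1: A 12, B 10, C 13, D 7, E 0. E eliminated.
Round 2: A 12, B 10, C 13, D 7. D eliminated.
Round 3: A 19, B 10, C 13. B eliminated.
Round 4: A 29, C 13. A has a majority (≥22).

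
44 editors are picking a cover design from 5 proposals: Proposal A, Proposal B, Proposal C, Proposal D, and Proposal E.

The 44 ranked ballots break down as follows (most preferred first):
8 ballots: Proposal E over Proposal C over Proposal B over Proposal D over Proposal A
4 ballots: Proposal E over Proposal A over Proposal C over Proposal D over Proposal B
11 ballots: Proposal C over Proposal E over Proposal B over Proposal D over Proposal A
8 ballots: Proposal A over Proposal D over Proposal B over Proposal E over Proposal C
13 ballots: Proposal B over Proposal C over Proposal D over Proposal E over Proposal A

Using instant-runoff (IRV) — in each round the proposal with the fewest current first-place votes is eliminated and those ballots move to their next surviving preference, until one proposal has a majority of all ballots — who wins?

Round 1: Proposal A 8, Proposal B 13, Proposal C 11, Proposal D 0, Proposal E 12. Proposal D eliminated.
Round 2: Proposal A 8, Proposal B 13, Proposal C 11, Proposal E 12. Proposal A eliminated.
Round 3: Proposal B 21, Proposal C 11, Proposal E 12. Proposal C eliminated.
Round 4: Proposal B 21, Proposal E 23. Proposal E has a majority (≥23).

Proposal E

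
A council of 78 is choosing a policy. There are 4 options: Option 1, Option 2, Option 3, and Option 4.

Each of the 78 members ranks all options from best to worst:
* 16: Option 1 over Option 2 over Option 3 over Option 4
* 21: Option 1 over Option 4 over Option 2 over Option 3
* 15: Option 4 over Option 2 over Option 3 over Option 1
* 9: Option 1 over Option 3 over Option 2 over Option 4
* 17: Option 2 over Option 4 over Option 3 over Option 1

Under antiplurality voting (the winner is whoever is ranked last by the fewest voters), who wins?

Option 2

Last-place votes: Option 1 32, Option 2 0, Option 3 21, Option 4 25.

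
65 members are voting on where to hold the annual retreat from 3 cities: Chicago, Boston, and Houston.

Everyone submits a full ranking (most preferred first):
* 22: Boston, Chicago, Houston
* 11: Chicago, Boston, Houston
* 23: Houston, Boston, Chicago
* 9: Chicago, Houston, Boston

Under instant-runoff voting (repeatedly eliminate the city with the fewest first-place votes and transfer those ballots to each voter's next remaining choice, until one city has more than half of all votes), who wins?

Boston

Round 1: Chicago 20, Boston 22, Houston 23. Chicago eliminated.
Round 2: Boston 33, Houston 32. Boston has a majority (≥33).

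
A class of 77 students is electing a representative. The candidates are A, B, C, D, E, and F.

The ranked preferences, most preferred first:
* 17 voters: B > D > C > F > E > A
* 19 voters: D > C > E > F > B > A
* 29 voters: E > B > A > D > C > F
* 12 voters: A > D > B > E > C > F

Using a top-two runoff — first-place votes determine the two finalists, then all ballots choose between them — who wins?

D

Round 1 first-place votes: A 12, B 17, C 0, D 19, E 29, F 0. E and D advance.
Runoff: E is ranked above D on 29 ballots, D above E on 48.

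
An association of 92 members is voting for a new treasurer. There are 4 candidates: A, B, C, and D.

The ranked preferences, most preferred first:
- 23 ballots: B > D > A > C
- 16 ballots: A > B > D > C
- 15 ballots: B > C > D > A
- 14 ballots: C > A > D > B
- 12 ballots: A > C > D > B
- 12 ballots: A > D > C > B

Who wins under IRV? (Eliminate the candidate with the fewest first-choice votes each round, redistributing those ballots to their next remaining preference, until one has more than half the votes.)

A

Round 1: A 40, B 38, C 14, D 0. D eliminated.
Round 2: A 40, B 38, C 14. C eliminated.
Round 3: A 54, B 38. A has a majority (≥47).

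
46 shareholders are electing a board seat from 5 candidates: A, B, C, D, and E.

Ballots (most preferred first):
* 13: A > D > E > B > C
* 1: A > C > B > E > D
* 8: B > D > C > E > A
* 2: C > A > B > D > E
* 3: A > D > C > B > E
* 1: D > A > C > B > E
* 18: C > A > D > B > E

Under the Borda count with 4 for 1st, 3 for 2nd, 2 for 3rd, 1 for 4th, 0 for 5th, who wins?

A: 13×4 + 1×4 + 8×0 + 2×3 + 3×4 + 1×3 + 18×3 = 131
B: 13×1 + 1×2 + 8×4 + 2×2 + 3×1 + 1×1 + 18×1 = 73
C: 13×0 + 1×3 + 8×2 + 2×4 + 3×2 + 1×2 + 18×4 = 107
D: 13×3 + 1×0 + 8×3 + 2×1 + 3×3 + 1×4 + 18×2 = 114
E: 13×2 + 1×1 + 8×1 + 2×0 + 3×0 + 1×0 + 18×0 = 35

A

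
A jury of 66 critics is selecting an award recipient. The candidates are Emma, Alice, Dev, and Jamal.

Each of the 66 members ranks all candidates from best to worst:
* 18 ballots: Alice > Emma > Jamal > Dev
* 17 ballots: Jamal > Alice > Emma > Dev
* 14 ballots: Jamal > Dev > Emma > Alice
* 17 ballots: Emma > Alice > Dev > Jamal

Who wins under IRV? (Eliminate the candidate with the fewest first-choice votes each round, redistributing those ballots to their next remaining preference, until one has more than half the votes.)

Alice

Round 1: Emma 17, Alice 18, Dev 0, Jamal 31. Dev eliminated.
Round 2: Emma 17, Alice 18, Jamal 31. Emma eliminated.
Round 3: Alice 35, Jamal 31. Alice has a majority (≥34).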